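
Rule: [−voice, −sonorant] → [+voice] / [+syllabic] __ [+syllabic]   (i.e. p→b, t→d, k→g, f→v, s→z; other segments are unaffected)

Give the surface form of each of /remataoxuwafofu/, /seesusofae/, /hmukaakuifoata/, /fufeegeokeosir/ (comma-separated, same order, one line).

/remataoxuwafofu/: /t/ is a voiceless obstruent between vowels /a/ and /a/, so it voices to [d]. /f/ is a voiceless obstruent between vowels /a/ and /o/, so it voices to [v]. /f/ is a voiceless obstruent between vowels /o/ and /u/, so it voices to [v]. → [remadaoxuwavovu].
/seesusofae/: /s/ is a voiceless obstruent between vowels /e/ and /u/, so it voices to [z]. /s/ is a voiceless obstruent between vowels /u/ and /o/, so it voices to [z]. /f/ is a voiceless obstruent between vowels /o/ and /a/, so it voices to [v]. → [seezuzovae].
/hmukaakuifoata/: /k/ is a voiceless obstruent between vowels /u/ and /a/, so it voices to [g]. /k/ is a voiceless obstruent between vowels /a/ and /u/, so it voices to [g]. /f/ is a voiceless obstruent between vowels /i/ and /o/, so it voices to [v]. /t/ is a voiceless obstruent between vowels /a/ and /a/, so it voices to [d]. → [hmugaaguivoada].
/fufeegeokeosir/: /f/ is a voiceless obstruent between vowels /u/ and /e/, so it voices to [v]. /k/ is a voiceless obstruent between vowels /o/ and /e/, so it voices to [g]. /s/ is a voiceless obstruent between vowels /o/ and /i/, so it voices to [z]. → [fuveegeogeozir].

remadaoxuwavovu, seezuzovae, hmugaaguivoada, fuveegeogeozir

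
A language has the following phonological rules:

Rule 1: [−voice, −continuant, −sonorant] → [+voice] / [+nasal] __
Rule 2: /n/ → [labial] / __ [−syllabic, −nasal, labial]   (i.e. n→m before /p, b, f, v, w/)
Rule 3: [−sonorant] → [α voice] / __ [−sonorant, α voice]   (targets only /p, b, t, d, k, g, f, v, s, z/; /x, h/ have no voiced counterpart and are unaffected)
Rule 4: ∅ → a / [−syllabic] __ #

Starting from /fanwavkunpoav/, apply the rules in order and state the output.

Rule 1 (post-nasal voicing): /p/ is a voiceless stop immediately after the nasal /n/, so it voices to [b]. /fanwavkunpoav/ → fanwavkunboav.
Rule 2 (nasal place assimilation): /n/ precedes the labial consonant /w/, so it assimilates in place to [m]. /n/ precedes the labial consonant /b/, so it assimilates in place to [m]. /fanwavkunboav/ → famwavkumboav.
Rule 3 (regressive voicing assimilation): /v/ precedes the voiceless obstruent /k/, so it devoices to [f] by assimilation. /famwavkumboav/ → famwafkumboav.
Rule 4 (final a-epenthesis): the form ends in the consonant /v/, so [a] is inserted word-finally. /famwafkumboav/ → famwafkumboava.

famwafkumboava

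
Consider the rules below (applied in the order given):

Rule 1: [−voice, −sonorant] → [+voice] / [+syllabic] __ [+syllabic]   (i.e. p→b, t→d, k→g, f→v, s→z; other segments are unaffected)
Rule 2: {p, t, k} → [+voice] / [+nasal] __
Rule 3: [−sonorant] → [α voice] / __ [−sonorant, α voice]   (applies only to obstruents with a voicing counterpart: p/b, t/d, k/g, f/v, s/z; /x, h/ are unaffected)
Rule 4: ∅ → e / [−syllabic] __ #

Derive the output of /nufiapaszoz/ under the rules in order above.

nuviabazzoze

Rule 1 (intervocalic voicing): /f/ is a voiceless obstruent between vowels /u/ and /i/, so it voices to [v]. /p/ is a voiceless obstruent between vowels /a/ and /a/, so it voices to [b]. /nufiapaszoz/ → nuviabaszoz.
Rule 2 (post-nasal voicing): no segment meets the environment; /nuviabaszoz/ is unchanged.
Rule 3 (regressive voicing assimilation): /s/ precedes the voiced obstruent /z/, so it voices to [z] by assimilation. /nuviabaszoz/ → nuviabazzoz.
Rule 4 (final e-epenthesis): the form ends in the consonant /z/, so [e] is inserted word-finally. /nuviabazzoz/ → nuviabazzoze.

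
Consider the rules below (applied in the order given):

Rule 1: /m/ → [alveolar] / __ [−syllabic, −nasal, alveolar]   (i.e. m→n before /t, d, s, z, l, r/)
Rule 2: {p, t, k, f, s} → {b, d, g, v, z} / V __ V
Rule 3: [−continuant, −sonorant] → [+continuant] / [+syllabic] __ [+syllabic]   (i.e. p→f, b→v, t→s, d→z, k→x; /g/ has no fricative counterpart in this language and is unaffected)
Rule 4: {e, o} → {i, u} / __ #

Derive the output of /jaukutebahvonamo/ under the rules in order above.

Rule 1 (nasal place assimilation): no segment meets the environment; /jaukutebahvonamo/ is unchanged.
Rule 2 (intervocalic voicing): /k/ is a voiceless obstruent between vowels /u/ and /u/, so it voices to [g]. /t/ is a voiceless obstruent between vowels /u/ and /e/, so it voices to [d]. /jaukutebahvonamo/ → jaugudebahvonamo.
Rule 3 (intervocalic spirantization): /d/ is a stop between vowels /u/ and /e/, so it spirantizes to the fricative [z]. /b/ is a stop between vowels /e/ and /a/, so it spirantizes to the fricative [v]. /jaugudebahvonamo/ → jauguzevahvonamo.
Rule 4 (final vowel raising): /o/ is a mid vowel in word-final position, so it raises to [u]. /jauguzevahvonamo/ → jauguzevahvonamu.

jauguzevahvonamu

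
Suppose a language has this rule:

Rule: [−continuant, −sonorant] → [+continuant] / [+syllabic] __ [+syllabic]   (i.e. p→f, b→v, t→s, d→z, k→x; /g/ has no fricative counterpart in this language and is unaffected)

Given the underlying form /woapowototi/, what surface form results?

/p/ is a stop between vowels /a/ and /o/, so it spirantizes to the fricative [f].
/t/ is a stop between vowels /o/ and /o/, so it spirantizes to the fricative [s].
/t/ is a stop between vowels /o/ and /i/, so it spirantizes to the fricative [s].
Surface form: [woafowososi].

woafowososi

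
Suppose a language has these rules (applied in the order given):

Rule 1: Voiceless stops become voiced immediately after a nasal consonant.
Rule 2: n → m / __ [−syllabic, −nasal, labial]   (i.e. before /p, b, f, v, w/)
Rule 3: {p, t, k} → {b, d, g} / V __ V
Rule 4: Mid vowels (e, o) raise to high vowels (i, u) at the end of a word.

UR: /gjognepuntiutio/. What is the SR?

gjognebundiudiu

Rule 1 (post-nasal voicing): /t/ is a voiceless stop immediately after the nasal /n/, so it voices to [d]. /gjognepuntiutio/ → gjognepundiutio.
Rule 2 (nasal place assimilation): no segment meets the environment; /gjognepundiutio/ is unchanged.
Rule 3 (intervocalic voicing): /p/ is a voiceless stop between vowels /e/ and /u/, so it voices to [b]. /t/ is a voiceless stop between vowels /u/ and /i/, so it voices to [d]. /gjognepundiutio/ → gjognebundiudio.
Rule 4 (final vowel raising): /o/ is a mid vowel in word-final position, so it raises to [u]. /gjognebundiudio/ → gjognebundiudiu.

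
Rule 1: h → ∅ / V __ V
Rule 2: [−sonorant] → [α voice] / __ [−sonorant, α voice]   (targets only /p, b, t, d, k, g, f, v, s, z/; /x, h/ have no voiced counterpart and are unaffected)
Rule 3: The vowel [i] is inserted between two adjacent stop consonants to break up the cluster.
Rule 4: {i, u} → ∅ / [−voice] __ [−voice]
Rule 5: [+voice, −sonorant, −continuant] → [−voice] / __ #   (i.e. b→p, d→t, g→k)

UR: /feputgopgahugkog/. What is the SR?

Rule 1 (intervocalic h-deletion): /h/ occurs between vowels /a/ and /u/, so it deletes. /feputgopgahugkog/ → feputgopgaugkog.
Rule 2 (regressive voicing assimilation): /t/ precedes the voiced obstruent /g/, so it voices to [d] by assimilation. /p/ precedes the voiced obstruent /g/, so it voices to [b] by assimilation. /g/ precedes the voiceless obstruent /k/, so it devoices to [k] by assimilation. /feputgopgaugkog/ → fepudgobgaukkog.
Rule 3 (stop-cluster i-epenthesis): /d/ and /g/ form a stop–stop cluster, so [i] is inserted between them. /b/ and /g/ form a stop–stop cluster, so [i] is inserted between them. /k/ and /k/ form a stop–stop cluster, so [i] is inserted between them. /fepudgobgaukkog/ → fepudigobigaukikog.
Rule 4 (high vowel syncope): /i/ is a high vowel flanked by voiceless consonants /k/ and /k/, so it deletes. /fepudigobigaukikog/ → fepudigobigaukkog.
Rule 5 (final devoicing): /g/ is a voiced stop in word-final position, so it devoices to [k]. /fepudigobigaukkog/ → fepudigobigaukkok.

fepudigobigaukkok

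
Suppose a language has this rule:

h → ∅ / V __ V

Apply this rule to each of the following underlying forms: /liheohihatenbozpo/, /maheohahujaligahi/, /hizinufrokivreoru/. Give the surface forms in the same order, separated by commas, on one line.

lieoiatenbozpo, maeoaujaligai, hizinufrokivreoru

/liheohihatenbozpo/: /h/ occurs between vowels /i/ and /e/, so it deletes. /h/ occurs between vowels /o/ and /i/, so it deletes. /h/ occurs between vowels /i/ and /a/, so it deletes. → [lieoiatenbozpo].
/maheohahujaligahi/: /h/ occurs between vowels /a/ and /e/, so it deletes. /h/ occurs between vowels /o/ and /a/, so it deletes. /h/ occurs between vowels /a/ and /u/, so it deletes. /h/ occurs between vowels /a/ and /i/, so it deletes. → [maeoaujaligai].
/hizinufrokivreoru/: the rule's environment is not met; surfaces unchanged as [hizinufrokivreoru].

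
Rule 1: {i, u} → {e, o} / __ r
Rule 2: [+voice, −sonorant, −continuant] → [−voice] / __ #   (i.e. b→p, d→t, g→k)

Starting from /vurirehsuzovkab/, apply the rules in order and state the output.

vorerehsuzovkap

Rule 1 (pre-rhotic lowering): /u/ is a high vowel immediately before /r/, so it lowers to [o]. /i/ is a high vowel immediately before /r/, so it lowers to [e]. /vurirehsuzovkab/ → vorerehsuzovkab.
Rule 2 (final devoicing): /b/ is a voiced stop in word-final position, so it devoices to [p]. /vorerehsuzovkab/ → vorerehsuzovkap.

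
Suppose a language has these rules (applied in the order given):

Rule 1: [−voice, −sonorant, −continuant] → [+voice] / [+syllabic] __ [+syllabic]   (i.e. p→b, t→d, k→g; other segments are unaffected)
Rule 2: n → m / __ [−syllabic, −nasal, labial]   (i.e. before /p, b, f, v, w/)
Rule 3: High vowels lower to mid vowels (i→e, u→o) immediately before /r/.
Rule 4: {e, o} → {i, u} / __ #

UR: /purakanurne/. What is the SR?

Rule 1 (intervocalic voicing): /k/ is a voiceless stop between vowels /a/ and /a/, so it voices to [g]. /purakanurne/ → puraganurne.
Rule 2 (nasal place assimilation): no segment meets the environment; /puraganurne/ is unchanged.
Rule 3 (pre-rhotic lowering): /u/ is a high vowel immediately before /r/, so it lowers to [o]. /u/ is a high vowel immediately before /r/, so it lowers to [o]. /puraganurne/ → poraganorne.
Rule 4 (final vowel raising): /e/ is a mid vowel in word-final position, so it raises to [i]. /poraganorne/ → poraganorni.

poraganorni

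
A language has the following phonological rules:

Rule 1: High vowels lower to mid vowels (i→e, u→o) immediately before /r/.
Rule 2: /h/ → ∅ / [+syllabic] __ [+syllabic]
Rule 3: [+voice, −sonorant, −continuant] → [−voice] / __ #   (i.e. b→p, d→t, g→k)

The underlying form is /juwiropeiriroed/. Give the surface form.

juweropeereroet

Rule 1 (pre-rhotic lowering): /i/ is a high vowel immediately before /r/, so it lowers to [e]. /i/ is a high vowel immediately before /r/, so it lowers to [e]. /i/ is a high vowel immediately before /r/, so it lowers to [e]. /juwiropeiriroed/ → juweropeereroed.
Rule 2 (intervocalic h-deletion): no segment meets the environment; /juweropeereroed/ is unchanged.
Rule 3 (final devoicing): /d/ is a voiced stop in word-final position, so it devoices to [t]. /juweropeereroed/ → juweropeereroet.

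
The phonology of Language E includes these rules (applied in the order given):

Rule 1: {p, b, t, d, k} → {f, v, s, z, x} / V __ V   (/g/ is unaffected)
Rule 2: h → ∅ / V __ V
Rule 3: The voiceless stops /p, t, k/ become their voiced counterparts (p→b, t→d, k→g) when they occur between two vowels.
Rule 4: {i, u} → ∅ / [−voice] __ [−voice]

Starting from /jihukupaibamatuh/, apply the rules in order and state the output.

Rule 1 (intervocalic spirantization): /k/ is a stop between vowels /u/ and /u/, so it spirantizes to the fricative [x]. /p/ is a stop between vowels /u/ and /a/, so it spirantizes to the fricative [f]. /b/ is a stop between vowels /i/ and /a/, so it spirantizes to the fricative [v]. /t/ is a stop between vowels /a/ and /u/, so it spirantizes to the fricative [s]. /jihukupaibamatuh/ → jihuxufaivamasuh.
Rule 2 (intervocalic h-deletion): /h/ occurs between vowels /i/ and /u/, so it deletes. /jihuxufaivamasuh/ → jiuxufaivamasuh.
Rule 3 (intervocalic voicing): no segment meets the environment; /jiuxufaivamasuh/ is unchanged.
Rule 4 (high vowel syncope): /u/ is a high vowel flanked by voiceless consonants /x/ and /f/, so it deletes. /u/ is a high vowel flanked by voiceless consonants /s/ and /h/, so it deletes. /jiuxufaivamasuh/ → jiuxfaivamash.

jiuxfaivamash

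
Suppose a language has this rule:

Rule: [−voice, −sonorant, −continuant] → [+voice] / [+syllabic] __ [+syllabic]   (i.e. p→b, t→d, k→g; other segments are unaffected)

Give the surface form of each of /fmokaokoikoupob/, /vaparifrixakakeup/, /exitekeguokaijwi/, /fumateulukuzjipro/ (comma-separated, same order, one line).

/fmokaokoikoupob/: /k/ is a voiceless stop between vowels /o/ and /a/, so it voices to [g]. /k/ is a voiceless stop between vowels /o/ and /o/, so it voices to [g]. /k/ is a voiceless stop between vowels /i/ and /o/, so it voices to [g]. /p/ is a voiceless stop between vowels /u/ and /o/, so it voices to [b]. → [fmogaogoigoubob].
/vaparifrixakakeup/: /p/ is a voiceless stop between vowels /a/ and /a/, so it voices to [b]. /k/ is a voiceless stop between vowels /a/ and /a/, so it voices to [g]. /k/ is a voiceless stop between vowels /a/ and /e/, so it voices to [g]. → [vabarifrixagageup].
/exitekeguokaijwi/: /t/ is a voiceless stop between vowels /i/ and /e/, so it voices to [d]. /k/ is a voiceless stop between vowels /e/ and /e/, so it voices to [g]. /k/ is a voiceless stop between vowels /o/ and /a/, so it voices to [g]. → [exidegeguogaijwi].
/fumateulukuzjipro/: /t/ is a voiceless stop between vowels /a/ and /e/, so it voices to [d]. /k/ is a voiceless stop between vowels /u/ and /u/, so it voices to [g]. → [fumadeuluguzjipro].

fmogaogoigoubob, vabarifrixagageup, exidegeguogaijwi, fumadeuluguzjipro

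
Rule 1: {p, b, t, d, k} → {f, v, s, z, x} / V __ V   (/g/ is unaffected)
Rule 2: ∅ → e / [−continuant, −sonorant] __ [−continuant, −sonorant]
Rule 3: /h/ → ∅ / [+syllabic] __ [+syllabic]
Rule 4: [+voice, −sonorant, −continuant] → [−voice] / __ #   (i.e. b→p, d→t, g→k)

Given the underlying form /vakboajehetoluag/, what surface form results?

Rule 1 (intervocalic spirantization): /t/ is a stop between vowels /e/ and /o/, so it spirantizes to the fricative [s]. /vakboajehetoluag/ → vakboajehesoluag.
Rule 2 (stop-cluster e-epenthesis): /k/ and /b/ form a stop–stop cluster, so [e] is inserted between them. /vakboajehesoluag/ → vakeboajehesoluag.
Rule 3 (intervocalic h-deletion): /h/ occurs between vowels /e/ and /e/, so it deletes. /vakeboajehesoluag/ → vakeboajeesoluag.
Rule 4 (final devoicing): /g/ is a voiced stop in word-final position, so it devoices to [k]. /vakeboajeesoluag/ → vakeboajeesoluak.

vakeboajeesoluak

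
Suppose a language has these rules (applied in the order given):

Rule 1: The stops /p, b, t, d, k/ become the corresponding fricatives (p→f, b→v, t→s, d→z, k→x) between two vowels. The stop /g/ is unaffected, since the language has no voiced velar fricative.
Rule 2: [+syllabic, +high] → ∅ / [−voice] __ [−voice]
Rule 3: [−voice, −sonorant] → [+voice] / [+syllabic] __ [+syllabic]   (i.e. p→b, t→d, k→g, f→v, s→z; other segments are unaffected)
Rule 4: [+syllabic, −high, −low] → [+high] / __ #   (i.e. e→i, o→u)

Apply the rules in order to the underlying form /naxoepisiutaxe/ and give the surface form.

naxoefsiuzaxi

Rule 1 (intervocalic spirantization): /p/ is a stop between vowels /e/ and /i/, so it spirantizes to the fricative [f]. /t/ is a stop between vowels /u/ and /a/, so it spirantizes to the fricative [s]. /naxoepisiutaxe/ → naxoefisiusaxe.
Rule 2 (high vowel syncope): /i/ is a high vowel flanked by voiceless consonants /f/ and /s/, so it deletes. /naxoefisiusaxe/ → naxoefsiusaxe.
Rule 3 (intervocalic voicing): /s/ is a voiceless obstruent between vowels /u/ and /a/, so it voices to [z]. /naxoefsiusaxe/ → naxoefsiuzaxe.
Rule 4 (final vowel raising): /e/ is a mid vowel in word-final position, so it raises to [i]. /naxoefsiuzaxe/ → naxoefsiuzaxi.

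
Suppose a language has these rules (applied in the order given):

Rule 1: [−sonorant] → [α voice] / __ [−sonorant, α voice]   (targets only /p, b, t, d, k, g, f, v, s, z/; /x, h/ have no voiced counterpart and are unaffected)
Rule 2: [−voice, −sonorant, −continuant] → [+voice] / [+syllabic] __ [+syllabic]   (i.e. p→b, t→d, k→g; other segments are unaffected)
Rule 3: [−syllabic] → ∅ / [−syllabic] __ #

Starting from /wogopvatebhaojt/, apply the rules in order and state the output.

Rule 1 (regressive voicing assimilation): /p/ precedes the voiced obstruent /v/, so it voices to [b] by assimilation. /b/ precedes the voiceless obstruent /h/, so it devoices to [p] by assimilation. /wogopvatebhaojt/ → wogobvatephaojt.
Rule 2 (intervocalic voicing): /t/ is a voiceless stop between vowels /a/ and /e/, so it voices to [d]. /wogobvatephaojt/ → wogobvadephaojt.
Rule 3 (final cluster simplification): /t/ is the second consonant of a word-final cluster /jt/, so it deletes. /wogobvadephaojt/ → wogobvadephaoj.

wogobvadephaoj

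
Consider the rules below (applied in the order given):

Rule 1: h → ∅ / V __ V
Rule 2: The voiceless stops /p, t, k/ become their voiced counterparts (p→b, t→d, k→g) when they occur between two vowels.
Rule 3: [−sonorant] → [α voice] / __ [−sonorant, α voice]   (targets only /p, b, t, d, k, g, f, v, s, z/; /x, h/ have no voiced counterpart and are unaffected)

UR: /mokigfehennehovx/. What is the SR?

mogikfeenneofx

Rule 1 (intervocalic h-deletion): /h/ occurs between vowels /e/ and /e/, so it deletes. /h/ occurs between vowels /e/ and /o/, so it deletes. /mokigfehennehovx/ → mokigfeenneovx.
Rule 2 (intervocalic voicing): /k/ is a voiceless stop between vowels /o/ and /i/, so it voices to [g]. /mokigfeenneovx/ → mogigfeenneovx.
Rule 3 (regressive voicing assimilation): /g/ precedes the voiceless obstruent /f/, so it devoices to [k] by assimilation. /v/ precedes the voiceless obstruent /x/, so it devoices to [f] by assimilation. /mogigfeenneovx/ → mogikfeenneofx.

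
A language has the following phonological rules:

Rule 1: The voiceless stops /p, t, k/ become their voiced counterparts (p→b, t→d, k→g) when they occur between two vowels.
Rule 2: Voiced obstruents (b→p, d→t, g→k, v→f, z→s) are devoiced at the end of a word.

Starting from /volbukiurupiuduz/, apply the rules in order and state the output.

volbugiurubiudus

Rule 1 (intervocalic voicing): /k/ is a voiceless stop between vowels /u/ and /i/, so it voices to [g]. /p/ is a voiceless stop between vowels /u/ and /i/, so it voices to [b]. /volbukiurupiuduz/ → volbugiurubiuduz.
Rule 2 (final devoicing): /z/ is a voiced obstruent in word-final position, so it devoices to [s]. /volbugiurubiuduz/ → volbugiurubiudus.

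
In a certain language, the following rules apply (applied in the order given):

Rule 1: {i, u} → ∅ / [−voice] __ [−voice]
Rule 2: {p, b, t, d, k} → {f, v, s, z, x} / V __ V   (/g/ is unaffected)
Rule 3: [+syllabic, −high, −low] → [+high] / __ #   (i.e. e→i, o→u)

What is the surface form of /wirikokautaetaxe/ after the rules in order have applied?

Rule 1 (high vowel syncope): no segment meets the environment; /wirikokautaetaxe/ is unchanged.
Rule 2 (intervocalic spirantization): /k/ is a stop between vowels /i/ and /o/, so it spirantizes to the fricative [x]. /k/ is a stop between vowels /o/ and /a/, so it spirantizes to the fricative [x]. /t/ is a stop between vowels /u/ and /a/, so it spirantizes to the fricative [s]. /t/ is a stop between vowels /e/ and /a/, so it spirantizes to the fricative [s]. /wirikokautaetaxe/ → wirixoxausaesaxe.
Rule 3 (final vowel raising): /e/ is a mid vowel in word-final position, so it raises to [i]. /wirixoxausaesaxe/ → wirixoxausaesaxi.

wirixoxausaesaxi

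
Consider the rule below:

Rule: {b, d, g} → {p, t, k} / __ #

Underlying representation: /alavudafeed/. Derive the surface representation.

Scanning /alavudafeed/: /d/ at position 6 is not in the conditioning environment; /d/ is a voiced stop in word-final position, so it devoices to [t].
Result: [alavudafeet].

alavudafeet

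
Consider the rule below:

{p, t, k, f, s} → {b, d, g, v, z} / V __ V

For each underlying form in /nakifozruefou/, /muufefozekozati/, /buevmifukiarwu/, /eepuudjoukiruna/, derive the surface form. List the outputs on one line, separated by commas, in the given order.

/nakifozruefou/: /k/ is a voiceless obstruent between vowels /a/ and /i/, so it voices to [g]. /f/ is a voiceless obstruent between vowels /i/ and /o/, so it voices to [v]. /f/ is a voiceless obstruent between vowels /e/ and /o/, so it voices to [v]. → [nagivozruevou].
/muufefozekozati/: /f/ is a voiceless obstruent between vowels /u/ and /e/, so it voices to [v]. /f/ is a voiceless obstruent between vowels /e/ and /o/, so it voices to [v]. /k/ is a voiceless obstruent between vowels /e/ and /o/, so it voices to [g]. /t/ is a voiceless obstruent between vowels /a/ and /i/, so it voices to [d]. → [muuvevozegozadi].
/buevmifukiarwu/: /f/ is a voiceless obstruent between vowels /i/ and /u/, so it voices to [v]. /k/ is a voiceless obstruent between vowels /u/ and /i/, so it voices to [g]. → [buevmivugiarwu].
/eepuudjoukiruna/: /p/ is a voiceless obstruent between vowels /e/ and /u/, so it voices to [b]. /k/ is a voiceless obstruent between vowels /u/ and /i/, so it voices to [g]. → [eebuudjougiruna].

nagivozruevou, muuvevozegozadi, buevmivugiarwu, eebuudjougiruna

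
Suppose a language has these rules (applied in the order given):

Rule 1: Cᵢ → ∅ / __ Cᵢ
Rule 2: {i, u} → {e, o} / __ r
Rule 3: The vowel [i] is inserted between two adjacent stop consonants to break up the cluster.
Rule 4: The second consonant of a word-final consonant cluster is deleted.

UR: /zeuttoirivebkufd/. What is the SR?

Rule 1 (degemination): /tt/ is a geminate; the first /t/ deletes. /zeuttoirivebkufd/ → zeutoirivebkufd.
Rule 2 (pre-rhotic lowering): /i/ is a high vowel immediately before /r/, so it lowers to [e]. /zeutoirivebkufd/ → zeutoerivebkufd.
Rule 3 (stop-cluster i-epenthesis): /b/ and /k/ form a stop–stop cluster, so [i] is inserted between them. /zeutoerivebkufd/ → zeutoerivebikufd.
Rule 4 (final cluster simplification): /d/ is the second consonant of a word-final cluster /fd/, so it deletes. /zeutoerivebikufd/ → zeutoerivebikuf.

zeutoerivebikuf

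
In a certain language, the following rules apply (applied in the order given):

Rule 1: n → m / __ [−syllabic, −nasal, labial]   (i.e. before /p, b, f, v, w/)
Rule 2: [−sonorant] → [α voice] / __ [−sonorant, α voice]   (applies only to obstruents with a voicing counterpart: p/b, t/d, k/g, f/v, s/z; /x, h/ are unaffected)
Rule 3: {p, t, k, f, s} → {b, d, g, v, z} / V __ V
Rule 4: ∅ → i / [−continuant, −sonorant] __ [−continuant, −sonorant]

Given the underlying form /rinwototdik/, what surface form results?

rimwododidik

Rule 1 (nasal place assimilation): /n/ precedes the labial consonant /w/, so it assimilates in place to [m]. /rinwototdik/ → rimwototdik.
Rule 2 (regressive voicing assimilation): /t/ precedes the voiced obstruent /d/, so it voices to [d] by assimilation. /rimwototdik/ → rimwotoddik.
Rule 3 (intervocalic voicing): /t/ is a voiceless obstruent between vowels /o/ and /o/, so it voices to [d]. /rimwotoddik/ → rimwododdik.
Rule 4 (stop-cluster i-epenthesis): /d/ and /d/ form a stop–stop cluster, so [i] is inserted between them. /rimwododdik/ → rimwododidik.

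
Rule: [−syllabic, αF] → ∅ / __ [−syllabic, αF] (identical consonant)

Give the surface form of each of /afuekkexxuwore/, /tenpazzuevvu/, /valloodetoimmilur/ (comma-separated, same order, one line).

afuekexuwore, tenpazuevu, valoodetoimilur

/afuekkexxuwore/: /kk/ is a geminate; the first /k/ deletes. /xx/ is a geminate; the first /x/ deletes. → [afuekexuwore].
/tenpazzuevvu/: /zz/ is a geminate; the first /z/ deletes. /vv/ is a geminate; the first /v/ deletes. → [tenpazuevu].
/valloodetoimmilur/: /ll/ is a geminate; the first /l/ deletes. /mm/ is a geminate; the first /m/ deletes. → [valoodetoimilur].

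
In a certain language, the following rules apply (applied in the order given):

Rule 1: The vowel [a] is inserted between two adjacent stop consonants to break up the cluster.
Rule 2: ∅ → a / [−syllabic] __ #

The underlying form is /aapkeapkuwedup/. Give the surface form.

Rule 1 (stop-cluster a-epenthesis): /p/ and /k/ form a stop–stop cluster, so [a] is inserted between them. /p/ and /k/ form a stop–stop cluster, so [a] is inserted between them. /aapkeapkuwedup/ → aapakeapakuwedup.
Rule 2 (final a-epenthesis): the form ends in the consonant /p/, so [a] is inserted word-finally. /aapakeapakuwedup/ → aapakeapakuwedupa.

aapakeapakuwedupa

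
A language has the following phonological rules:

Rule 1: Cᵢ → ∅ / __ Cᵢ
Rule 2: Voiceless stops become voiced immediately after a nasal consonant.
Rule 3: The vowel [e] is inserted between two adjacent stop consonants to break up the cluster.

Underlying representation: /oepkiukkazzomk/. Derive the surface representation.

oepekiukazomg

Rule 1 (degemination): /kk/ is a geminate; the first /k/ deletes. /zz/ is a geminate; the first /z/ deletes. /oepkiukkazzomk/ → oepkiukazomk.
Rule 2 (post-nasal voicing): /k/ is a voiceless stop immediately after the nasal /m/, so it voices to [g]. /oepkiukazomk/ → oepkiukazomg.
Rule 3 (stop-cluster e-epenthesis): /p/ and /k/ form a stop–stop cluster, so [e] is inserted between them. /oepkiukazomg/ → oepekiukazomg.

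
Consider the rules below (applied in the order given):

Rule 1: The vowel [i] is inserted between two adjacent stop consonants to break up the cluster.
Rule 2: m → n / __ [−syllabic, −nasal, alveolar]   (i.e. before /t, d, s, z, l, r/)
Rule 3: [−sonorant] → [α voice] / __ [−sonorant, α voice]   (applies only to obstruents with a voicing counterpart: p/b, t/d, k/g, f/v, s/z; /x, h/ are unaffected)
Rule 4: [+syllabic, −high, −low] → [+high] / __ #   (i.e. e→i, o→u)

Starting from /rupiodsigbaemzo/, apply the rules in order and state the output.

Rule 1 (stop-cluster i-epenthesis): /g/ and /b/ form a stop–stop cluster, so [i] is inserted between them. /rupiodsigbaemzo/ → rupiodsigibaemzo.
Rule 2 (nasal place assimilation): /m/ precedes the alveolar consonant /z/, so it assimilates in place to [n]. /rupiodsigibaemzo/ → rupiodsigibaenzo.
Rule 3 (regressive voicing assimilation): /d/ precedes the voiceless obstruent /s/, so it devoices to [t] by assimilation. /rupiodsigibaenzo/ → rupiotsigibaenzo.
Rule 4 (final vowel raising): /o/ is a mid vowel in word-final position, so it raises to [u]. /rupiotsigibaenzo/ → rupiotsigibaenzu.

rupiotsigibaenzu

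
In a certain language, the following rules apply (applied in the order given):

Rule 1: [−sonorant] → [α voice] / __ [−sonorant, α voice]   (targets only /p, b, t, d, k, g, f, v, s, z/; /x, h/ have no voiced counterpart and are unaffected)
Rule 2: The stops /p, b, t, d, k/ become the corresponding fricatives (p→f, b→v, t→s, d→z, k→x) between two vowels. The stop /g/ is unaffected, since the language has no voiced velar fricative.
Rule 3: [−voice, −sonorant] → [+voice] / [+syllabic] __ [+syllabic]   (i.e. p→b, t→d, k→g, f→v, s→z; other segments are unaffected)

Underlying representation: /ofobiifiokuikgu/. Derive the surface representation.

Rule 1 (regressive voicing assimilation): /k/ precedes the voiced obstruent /g/, so it voices to [g] by assimilation. /ofobiifiokuikgu/ → ofobiifiokuiggu.
Rule 2 (intervocalic spirantization): /b/ is a stop between vowels /o/ and /i/, so it spirantizes to the fricative [v]. /k/ is a stop between vowels /o/ and /u/, so it spirantizes to the fricative [x]. /ofobiifiokuiggu/ → ofoviifioxuiggu.
Rule 3 (intervocalic voicing): /f/ is a voiceless obstruent between vowels /o/ and /o/, so it voices to [v]. /f/ is a voiceless obstruent between vowels /i/ and /i/, so it voices to [v]. /ofoviifioxuiggu/ → ovoviivioxuiggu.

ovoviivioxuiggu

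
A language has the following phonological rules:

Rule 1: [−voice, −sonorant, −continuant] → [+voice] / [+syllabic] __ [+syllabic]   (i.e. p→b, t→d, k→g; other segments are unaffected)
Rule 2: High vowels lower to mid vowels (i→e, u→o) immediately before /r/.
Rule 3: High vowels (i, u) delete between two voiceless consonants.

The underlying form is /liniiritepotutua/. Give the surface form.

Rule 1 (intervocalic voicing): /t/ is a voiceless stop between vowels /i/ and /e/, so it voices to [d]. /p/ is a voiceless stop between vowels /e/ and /o/, so it voices to [b]. /t/ is a voiceless stop between vowels /o/ and /u/, so it voices to [d]. /t/ is a voiceless stop between vowels /u/ and /u/, so it voices to [d]. /liniiritepotutua/ → liniiridebodudua.
Rule 2 (pre-rhotic lowering): /i/ is a high vowel immediately before /r/, so it lowers to [e]. /liniiridebodudua/ → linieridebodudua.
Rule 3 (high vowel syncope): no segment meets the environment; /linieridebodudua/ is unchanged.

linieridebodudua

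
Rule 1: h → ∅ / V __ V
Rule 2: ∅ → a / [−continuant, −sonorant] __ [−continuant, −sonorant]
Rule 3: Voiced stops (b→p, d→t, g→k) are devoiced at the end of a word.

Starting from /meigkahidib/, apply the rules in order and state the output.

meigakaidip

Rule 1 (intervocalic h-deletion): /h/ occurs between vowels /a/ and /i/, so it deletes. /meigkahidib/ → meigkaidib.
Rule 2 (stop-cluster a-epenthesis): /g/ and /k/ form a stop–stop cluster, so [a] is inserted between them. /meigkaidib/ → meigakaidib.
Rule 3 (final devoicing): /b/ is a voiced stop in word-final position, so it devoices to [p]. /meigakaidib/ → meigakaidip.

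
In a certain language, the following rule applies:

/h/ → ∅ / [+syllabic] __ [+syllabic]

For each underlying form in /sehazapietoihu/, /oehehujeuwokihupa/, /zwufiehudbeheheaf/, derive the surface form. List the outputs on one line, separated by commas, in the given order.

seazapietoiu, oeeujeuwokiupa, zwufieudbeeeaf

/sehazapietoihu/: /h/ occurs between vowels /e/ and /a/, so it deletes. /h/ occurs between vowels /i/ and /u/, so it deletes. → [seazapietoiu].
/oehehujeuwokihupa/: /h/ occurs between vowels /e/ and /e/, so it deletes. /h/ occurs between vowels /e/ and /u/, so it deletes. /h/ occurs between vowels /i/ and /u/, so it deletes. → [oeeujeuwokiupa].
/zwufiehudbeheheaf/: /h/ occurs between vowels /e/ and /u/, so it deletes. /h/ occurs between vowels /e/ and /e/, so it deletes. /h/ occurs between vowels /e/ and /e/, so it deletes. → [zwufieudbeeeaf].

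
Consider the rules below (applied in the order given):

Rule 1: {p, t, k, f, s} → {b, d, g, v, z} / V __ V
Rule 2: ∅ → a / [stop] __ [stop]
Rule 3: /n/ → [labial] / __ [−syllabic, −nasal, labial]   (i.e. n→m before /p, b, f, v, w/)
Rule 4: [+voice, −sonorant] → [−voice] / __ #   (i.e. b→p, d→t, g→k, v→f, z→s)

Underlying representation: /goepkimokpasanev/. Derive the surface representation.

Rule 1 (intervocalic voicing): /s/ is a voiceless obstruent between vowels /a/ and /a/, so it voices to [z]. /goepkimokpasanev/ → goepkimokpazanev.
Rule 2 (stop-cluster a-epenthesis): /p/ and /k/ form a stop–stop cluster, so [a] is inserted between them. /k/ and /p/ form a stop–stop cluster, so [a] is inserted between them. /goepkimokpazanev/ → goepakimokapazanev.
Rule 3 (nasal place assimilation): no segment meets the environment; /goepakimokapazanev/ is unchanged.
Rule 4 (final devoicing): /v/ is a voiced obstruent in word-final position, so it devoices to [f]. /goepakimokapazanev/ → goepakimokapazanef.

goepakimokapazanef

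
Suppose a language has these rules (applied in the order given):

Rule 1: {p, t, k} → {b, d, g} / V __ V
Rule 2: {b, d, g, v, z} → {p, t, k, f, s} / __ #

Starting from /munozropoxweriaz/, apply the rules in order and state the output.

munozroboxwerias

Rule 1 (intervocalic voicing): /p/ is a voiceless stop between vowels /o/ and /o/, so it voices to [b]. /munozropoxweriaz/ → munozroboxweriaz.
Rule 2 (final devoicing): /z/ is a voiced obstruent in word-final position, so it devoices to [s]. /munozroboxweriaz/ → munozroboxwerias.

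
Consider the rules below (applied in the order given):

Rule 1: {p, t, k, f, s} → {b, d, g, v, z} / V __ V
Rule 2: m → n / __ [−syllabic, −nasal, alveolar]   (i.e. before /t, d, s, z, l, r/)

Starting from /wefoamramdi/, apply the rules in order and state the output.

wevoanrandi

Rule 1 (intervocalic voicing): /f/ is a voiceless obstruent between vowels /e/ and /o/, so it voices to [v]. /wefoamramdi/ → wevoamramdi.
Rule 2 (nasal place assimilation): /m/ precedes the alveolar consonant /r/, so it assimilates in place to [n]. /m/ precedes the alveolar consonant /d/, so it assimilates in place to [n]. /wevoamramdi/ → wevoanrandi.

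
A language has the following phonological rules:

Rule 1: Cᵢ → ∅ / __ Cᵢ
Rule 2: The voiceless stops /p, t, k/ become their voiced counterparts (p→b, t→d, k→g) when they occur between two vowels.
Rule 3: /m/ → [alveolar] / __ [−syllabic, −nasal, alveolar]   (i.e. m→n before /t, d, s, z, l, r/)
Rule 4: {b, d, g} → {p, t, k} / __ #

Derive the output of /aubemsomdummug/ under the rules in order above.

aubensondumuk

Rule 1 (degemination): /mm/ is a geminate; the first /m/ deletes. /aubemsomdummug/ → aubemsomdumug.
Rule 2 (intervocalic voicing): no segment meets the environment; /aubemsomdumug/ is unchanged.
Rule 3 (nasal place assimilation): /m/ precedes the alveolar consonant /s/, so it assimilates in place to [n]. /m/ precedes the alveolar consonant /d/, so it assimilates in place to [n]. /aubemsomdumug/ → aubensondumug.
Rule 4 (final devoicing): /g/ is a voiced stop in word-final position, so it devoices to [k]. /aubensondumug/ → aubensondumuk.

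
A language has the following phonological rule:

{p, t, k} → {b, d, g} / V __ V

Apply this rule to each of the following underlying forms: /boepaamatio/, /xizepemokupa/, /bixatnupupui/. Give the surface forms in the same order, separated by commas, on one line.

boebaamadio, xizebemoguba, bixatnububui

/boepaamatio/: /p/ is a voiceless stop between vowels /e/ and /a/, so it voices to [b]. /t/ is a voiceless stop between vowels /a/ and /i/, so it voices to [d]. → [boebaamadio].
/xizepemokupa/: /p/ is a voiceless stop between vowels /e/ and /e/, so it voices to [b]. /k/ is a voiceless stop between vowels /o/ and /u/, so it voices to [g]. /p/ is a voiceless stop between vowels /u/ and /a/, so it voices to [b]. → [xizebemoguba].
/bixatnupupui/: /p/ is a voiceless stop between vowels /u/ and /u/, so it voices to [b]. /p/ is a voiceless stop between vowels /u/ and /u/, so it voices to [b]. → [bixatnububui].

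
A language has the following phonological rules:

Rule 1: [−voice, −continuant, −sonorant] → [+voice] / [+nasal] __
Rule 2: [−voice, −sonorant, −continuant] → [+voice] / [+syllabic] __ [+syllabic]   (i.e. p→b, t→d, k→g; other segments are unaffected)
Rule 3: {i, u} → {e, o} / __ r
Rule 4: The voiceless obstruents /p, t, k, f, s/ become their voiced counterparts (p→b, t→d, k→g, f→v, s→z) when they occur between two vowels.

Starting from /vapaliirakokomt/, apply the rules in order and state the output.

Rule 1 (post-nasal voicing): /t/ is a voiceless stop immediately after the nasal /m/, so it voices to [d]. /vapaliirakokomt/ → vapaliirakokomd.
Rule 2 (intervocalic voicing): /p/ is a voiceless stop between vowels /a/ and /a/, so it voices to [b]. /k/ is a voiceless stop between vowels /a/ and /o/, so it voices to [g]. /k/ is a voiceless stop between vowels /o/ and /o/, so it voices to [g]. /vapaliirakokomd/ → vabaliiragogomd.
Rule 3 (pre-rhotic lowering): /i/ is a high vowel immediately before /r/, so it lowers to [e]. /vabaliiragogomd/ → vabalieragogomd.
Rule 4 (intervocalic voicing): no segment meets the environment; /vabalieragogomd/ is unchanged.

vabalieragogomd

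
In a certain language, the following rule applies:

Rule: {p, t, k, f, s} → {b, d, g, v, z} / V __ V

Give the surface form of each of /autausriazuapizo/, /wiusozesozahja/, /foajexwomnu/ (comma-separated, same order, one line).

/autausriazuapizo/: /t/ is a voiceless obstruent between vowels /u/ and /a/, so it voices to [d]. /p/ is a voiceless obstruent between vowels /a/ and /i/, so it voices to [b]. → [audausriazuabizo].
/wiusozesozahja/: /s/ is a voiceless obstruent between vowels /u/ and /o/, so it voices to [z]. /s/ is a voiceless obstruent between vowels /e/ and /o/, so it voices to [z]. → [wiuzozezozahja].
/foajexwomnu/: the rule's environment is not met; surfaces unchanged as [foajexwomnu].

audausriazuabizo, wiuzozezozahja, foajexwomnu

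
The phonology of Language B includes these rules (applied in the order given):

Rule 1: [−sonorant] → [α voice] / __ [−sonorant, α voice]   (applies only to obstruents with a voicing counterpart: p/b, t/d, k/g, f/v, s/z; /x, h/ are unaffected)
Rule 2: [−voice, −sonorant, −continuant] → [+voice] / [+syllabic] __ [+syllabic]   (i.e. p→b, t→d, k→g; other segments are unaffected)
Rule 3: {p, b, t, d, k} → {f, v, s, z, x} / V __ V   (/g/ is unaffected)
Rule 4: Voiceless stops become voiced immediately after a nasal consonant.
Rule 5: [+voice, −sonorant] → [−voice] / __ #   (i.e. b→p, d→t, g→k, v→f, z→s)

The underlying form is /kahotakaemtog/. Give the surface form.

kahozagaemdok

Rule 1 (regressive voicing assimilation): no segment meets the environment; /kahotakaemtog/ is unchanged.
Rule 2 (intervocalic voicing): /t/ is a voiceless stop between vowels /o/ and /a/, so it voices to [d]. /k/ is a voiceless stop between vowels /a/ and /a/, so it voices to [g]. /kahotakaemtog/ → kahodagaemtog.
Rule 3 (intervocalic spirantization): /d/ is a stop between vowels /o/ and /a/, so it spirantizes to the fricative [z]. /kahodagaemtog/ → kahozagaemtog.
Rule 4 (post-nasal voicing): /t/ is a voiceless stop immediately after the nasal /m/, so it voices to [d]. /kahozagaemtog/ → kahozagaemdog.
Rule 5 (final devoicing): /g/ is a voiced obstruent in word-final position, so it devoices to [k]. /kahozagaemdog/ → kahozagaemdok.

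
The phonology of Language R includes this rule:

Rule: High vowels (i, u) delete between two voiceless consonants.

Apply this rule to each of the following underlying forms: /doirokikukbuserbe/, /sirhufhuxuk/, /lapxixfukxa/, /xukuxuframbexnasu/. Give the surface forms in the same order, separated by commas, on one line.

/doirokikukbuserbe/: /i/ is a high vowel flanked by voiceless consonants /k/ and /k/, so it deletes. /u/ is a high vowel flanked by voiceless consonants /k/ and /k/, so it deletes. → [doirokkkbuserbe].
/sirhufhuxuk/: /u/ is a high vowel flanked by voiceless consonants /h/ and /f/, so it deletes. /u/ is a high vowel flanked by voiceless consonants /h/ and /x/, so it deletes. /u/ is a high vowel flanked by voiceless consonants /x/ and /k/, so it deletes. → [sirhfhxk].
/lapxixfukxa/: /i/ is a high vowel flanked by voiceless consonants /x/ and /x/, so it deletes. /u/ is a high vowel flanked by voiceless consonants /f/ and /k/, so it deletes. → [lapxxfkxa].
/xukuxuframbexnasu/: /u/ is a high vowel flanked by voiceless consonants /x/ and /k/, so it deletes. /u/ is a high vowel flanked by voiceless consonants /k/ and /x/, so it deletes. /u/ is a high vowel flanked by voiceless consonants /x/ and /f/, so it deletes. → [xkxframbexnasu].

doirokkkbuserbe, sirhfhxk, lapxxfkxa, xkxframbexnasu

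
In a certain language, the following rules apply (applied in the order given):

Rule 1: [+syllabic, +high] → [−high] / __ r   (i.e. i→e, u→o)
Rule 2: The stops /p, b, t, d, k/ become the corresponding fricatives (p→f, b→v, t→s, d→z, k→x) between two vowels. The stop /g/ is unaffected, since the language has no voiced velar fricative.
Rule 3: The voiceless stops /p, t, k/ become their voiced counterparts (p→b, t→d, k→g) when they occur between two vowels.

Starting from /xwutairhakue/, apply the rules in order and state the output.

Rule 1 (pre-rhotic lowering): /i/ is a high vowel immediately before /r/, so it lowers to [e]. /xwutairhakue/ → xwutaerhakue.
Rule 2 (intervocalic spirantization): /t/ is a stop between vowels /u/ and /a/, so it spirantizes to the fricative [s]. /k/ is a stop between vowels /a/ and /u/, so it spirantizes to the fricative [x]. /xwutaerhakue/ → xwusaerhaxue.
Rule 3 (intervocalic voicing): no segment meets the environment; /xwusaerhaxue/ is unchanged.

xwusaerhaxue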